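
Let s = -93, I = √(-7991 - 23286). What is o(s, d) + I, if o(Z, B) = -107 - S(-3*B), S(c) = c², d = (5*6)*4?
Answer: -129707 + I*√31277 ≈ -1.2971e+5 + 176.85*I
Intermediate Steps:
d = 120 (d = 30*4 = 120)
I = I*√31277 (I = √(-31277) = I*√31277 ≈ 176.85*I)
o(Z, B) = -107 - 9*B² (o(Z, B) = -107 - (-3*B)² = -107 - 9*B²)
o(s, d) + I = (-107 - 9*120²) + I*√31277 = (-107 - 9*14400) + I*√31277 = (-107 - 129600) + I*√31277 = -129707 + I*√31277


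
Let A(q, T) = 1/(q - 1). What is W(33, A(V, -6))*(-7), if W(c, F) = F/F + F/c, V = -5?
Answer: -1379/198 ≈ -6.9646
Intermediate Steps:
A(q, T) = 1/(-1 + q)
W(c, F) = 1 + F/c
W(33, A(V, -6))*(-7) = ((1/(-1 - 5) + 33)/33)*(-7) = ((1/(-6) + 33)/33)*(-7) = ((-1/6 + 33)/33)*(-7) = ((1/33)*(197/6))*(-7) = (197/198)*(-7) = -1379/198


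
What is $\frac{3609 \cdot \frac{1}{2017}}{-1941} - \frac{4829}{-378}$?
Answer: $\frac{6301385437}{493289622} \approx 12.774$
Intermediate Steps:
$\frac{3609 \cdot \frac{1}{2017}}{-1941} - \frac{4829}{-378} = 3609 \cdot \frac{1}{2017} \left(- \frac{1}{1941}\right) - - \frac{4829}{378} = \frac{3609}{2017} \left(- \frac{1}{1941}\right) + \frac{4829}{378} = - \frac{1203}{1304999} + \frac{4829}{378} = \frac{6301385437}{493289622}$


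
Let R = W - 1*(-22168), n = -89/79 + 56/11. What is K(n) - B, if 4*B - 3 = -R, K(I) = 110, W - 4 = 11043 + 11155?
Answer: 44807/4 ≈ 11202.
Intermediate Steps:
W = 22202 (W = 4 + (11043 + 11155) = 4 + 22198 = 22202)
n = 3445/869 (n = -89*1/79 + 56*(1/11) = -89/79 + 56/11 = 3445/869 ≈ 3.9643)
R = 44370 (R = 22202 - 1*(-22168) = 22202 + 22168 = 44370)
B = -44367/4 (B = ¾ + (-1*44370)/4 = ¾ + (¼)*(-44370) = ¾ - 22185/2 = -44367/4 ≈ -11092.)
K(n) - B = 110 - 1*(-44367/4) = 110 + 44367/4 = 44807/4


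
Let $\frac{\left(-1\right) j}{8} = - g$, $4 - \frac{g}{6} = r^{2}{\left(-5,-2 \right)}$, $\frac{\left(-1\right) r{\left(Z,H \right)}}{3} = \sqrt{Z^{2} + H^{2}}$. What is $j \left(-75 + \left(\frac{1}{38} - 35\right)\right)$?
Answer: $\frac{25776072}{19} \approx 1.3566 \cdot 10^{6}$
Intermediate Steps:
$r{\left(Z,H \right)} = - 3 \sqrt{H^{2} + Z^{2}}$ ($r{\left(Z,H \right)} = - 3 \sqrt{Z^{2} + H^{2}} = - 3 \sqrt{H^{2} + Z^{2}}$)
$g = -1542$ ($g = 24 - 6 \left(- 3 \sqrt{\left(-2\right)^{2} + \left(-5\right)^{2}}\right)^{2} = 24 - 6 \left(- 3 \sqrt{4 + 25}\right)^{2} = 24 - 6 \left(- 3 \sqrt{29}\right)^{2} = 24 - 1566 = -1542$)
$j = -12336$ ($j = - 8 \left(\left(-1\right) \left(-1542\right)\right) = \left(-8\right) 1542 = -12336$)
$j \left(-75 + \left(\frac{1}{38} - 35\right)\right) = - 12336 \left(-75 + \left(\frac{1}{38} - 35\right)\right) = - 12336 \left(-75 - \frac{1329}{38}\right) = \left(-12336\right) \left(- \frac{4179}{38}\right) = \frac{25776072}{19}$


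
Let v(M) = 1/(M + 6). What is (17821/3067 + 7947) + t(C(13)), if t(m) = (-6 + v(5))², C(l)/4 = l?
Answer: 2964301745/371107 ≈ 7987.7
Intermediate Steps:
C(l) = 4*l
v(M) = 1/(6 + M)
t(m) = 4225/121 (t(m) = (-6 + 1/(6 + 5))² = (-6 + 1/11)² = (-65/11)² = 4225/121)
(17821/3067 + 7947) + t(C(13)) = (17821/3067 + 7947) + 4225/121 = 24391270/3067 + 4225/121 = 2964301745/371107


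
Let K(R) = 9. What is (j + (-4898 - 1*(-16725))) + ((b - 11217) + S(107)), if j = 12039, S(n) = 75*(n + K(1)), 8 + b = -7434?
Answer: 13907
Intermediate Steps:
b = -7442 (b = -8 - 7434 = -7442)
S(n) = 675 + 75*n (S(n) = 75*(n + 9) = 75*(9 + n) = 675 + 75*n)
(j + (-4898 - 1*(-16725))) + ((b - 11217) + S(107)) = (12039 + (-4898 - 1*(-16725))) + ((-7442 - 11217) + (675 + 75*107)) = (12039 + (-4898 + 16725)) + (-18659 + (675 + 8025)) = (12039 + 11827) + (-18659 + 8700) = 23866 - 9959 = 13907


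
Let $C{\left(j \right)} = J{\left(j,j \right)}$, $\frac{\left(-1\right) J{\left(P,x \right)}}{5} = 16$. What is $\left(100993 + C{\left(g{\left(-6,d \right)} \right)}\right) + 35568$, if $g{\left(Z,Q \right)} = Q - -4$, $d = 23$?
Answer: $136481$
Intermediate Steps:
$J{\left(P,x \right)} = -80$ ($J{\left(P,x \right)} = \left(-5\right) 16 = -80$)
$g{\left(Z,Q \right)} = 4 + Q$ ($g{\left(Z,Q \right)} = Q + 4 = 4 + Q$)
$C{\left(j \right)} = -80$
$\left(100993 + C{\left(g{\left(-6,d \right)} \right)}\right) + 35568 = \left(100993 - 80\right) + 35568 = 100913 + 35568 = 136481$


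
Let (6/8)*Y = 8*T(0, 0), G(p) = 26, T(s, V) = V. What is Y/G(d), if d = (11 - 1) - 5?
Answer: 0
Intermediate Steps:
d = 5 (d = 10 - 5 = 5)
Y = 0 (Y = 4*(8*0)/3 = (4/3)*0 = 0)
Y/G(d) = 0/26 = 0*(1/26) = 0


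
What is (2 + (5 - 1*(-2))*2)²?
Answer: 256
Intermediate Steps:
(2 + (5 - 1*(-2))*2)² = (2 + (5 + 2)*2)² = (2 + 7*2)² = (2 + 14)² = 16² = 256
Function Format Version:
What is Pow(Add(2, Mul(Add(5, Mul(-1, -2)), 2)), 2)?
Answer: 256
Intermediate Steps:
Pow(Add(2, Mul(Add(5, Mul(-1, -2)), 2)), 2) = Pow(Add(2, Mul(Add(5, 2), 2)), 2) = Pow(Add(2, Mul(7, 2)), 2) = Pow(Add(2, 14), 2) = Pow(16, 2) = 256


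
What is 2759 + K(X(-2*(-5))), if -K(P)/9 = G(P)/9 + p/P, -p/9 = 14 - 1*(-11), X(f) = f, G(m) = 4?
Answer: 5915/2 ≈ 2957.5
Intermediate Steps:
p = -225 (p = -9*(14 - 1*(-11)) = -9*(14 + 11) = -9*25 = -225)
K(P) = -4 + 2025/P (K(P) = -9*(4/9 - 225/P) = -4 + 2025/P)
2759 + K(X(-2*(-5))) = 2759 + (-4 + 2025/((-2*(-5)))) = 2759 + (-4 + 2025/10) = 2759 + (-4 + 2025*(⅒)) = 2759 + (-4 + 405/2) = 2759 + 397/2 = 5915/2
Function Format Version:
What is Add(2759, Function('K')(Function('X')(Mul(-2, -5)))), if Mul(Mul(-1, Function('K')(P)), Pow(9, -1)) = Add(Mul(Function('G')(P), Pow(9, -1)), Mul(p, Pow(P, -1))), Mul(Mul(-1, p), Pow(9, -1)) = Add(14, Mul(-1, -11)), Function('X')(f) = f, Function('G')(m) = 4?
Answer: Rational(5915, 2) ≈ 2957.5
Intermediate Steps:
p = -225 (p = Mul(-9, Add(14, Mul(-1, -11))) = Mul(-9, Add(14, 11)) = Mul(-9, 25) = -225)
Function('K')(P) = Add(-4, Mul(2025, Pow(P, -1))) (Function('K')(P) = Mul(-9, Add(Mul(4, Pow(9, -1)), Mul(-225, Pow(P, -1)))) = Mul(-9, Add(Mul(4, Rational(1, 9)), Mul(-225, Pow(P, -1)))) = Mul(-9, Add(Rational(4, 9), Mul(-225, Pow(P, -1)))) = Add(-4, Mul(2025, Pow(P, -1))))
Add(2759, Function('K')(Function('X')(Mul(-2, -5)))) = Add(2759, Add(-4, Mul(2025, Pow(Mul(-2, -5), -1)))) = Add(2759, Add(-4, Mul(2025, Pow(10, -1)))) = Add(2759, Add(-4, Mul(2025, Rational(1, 10)))) = Add(2759, Add(-4, Rational(405, 2))) = Add(2759, Rational(397, 2)) = Rational(5915, 2)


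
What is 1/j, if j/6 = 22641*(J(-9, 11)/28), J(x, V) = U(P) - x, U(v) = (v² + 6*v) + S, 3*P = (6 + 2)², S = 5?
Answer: 7/20278789 ≈ 3.4519e-7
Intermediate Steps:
P = 64/3 (P = (6 + 2)²/3 = (⅓)*8² = (⅓)*64 = 64/3 ≈ 21.333)
U(v) = 5 + v² + 6*v (U(v) = (v² + 6*v) + 5 = 5 + v² + 6*v)
J(x, V) = 5293/9 - x (J(x, V) = (5 + (64/3)² + 6*(64/3)) - x = (5 + 4096/9 + 128) - x = 5293/9 - x)
j = 20278789/7 (j = 6*(22641*((5293/9 - 1*(-9))/28)) = 6*(22641*((5293/9 + 9)*(1/28))) = 6*(22641*((5374/9)*(1/28))) = 6*(22641*(2687/126)) = 6*(20278789/42) = 20278789/7 ≈ 2.8970e+6)
1/j = 1/(20278789/7) = 7/20278789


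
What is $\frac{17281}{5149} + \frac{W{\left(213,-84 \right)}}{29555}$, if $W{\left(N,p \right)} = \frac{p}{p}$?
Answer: $\frac{510745104}{152178695} \approx 3.3562$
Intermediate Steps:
$W{\left(N,p \right)} = 1$
$\frac{17281}{5149} + \frac{W{\left(213,-84 \right)}}{29555} = \frac{17281}{5149} + 1 \cdot \frac{1}{29555} = 17281 \cdot \frac{1}{5149} + 1 \cdot \frac{1}{29555} = \frac{17281}{5149} + \frac{1}{29555} = \frac{510745104}{152178695}$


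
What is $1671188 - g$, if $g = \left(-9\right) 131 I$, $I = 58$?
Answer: $1739570$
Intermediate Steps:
$g = -68382$ ($g = \left(-9\right) 131 \cdot 58 = \left(-1179\right) 58 = -68382$)
$1671188 - g = 1671188 - -68382 = 1671188 + 68382 = 1739570$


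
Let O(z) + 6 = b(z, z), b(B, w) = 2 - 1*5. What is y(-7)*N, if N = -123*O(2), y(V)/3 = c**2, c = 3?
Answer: 29889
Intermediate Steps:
b(B, w) = -3 (b(B, w) = 2 - 5 = -3)
O(z) = -9 (O(z) = -6 - 3 = -9)
y(V) = 27 (y(V) = 3*3**2 = 3*9 = 27)
N = 1107 (N = -123*(-9) = 1107)
y(-7)*N = 27*1107 = 29889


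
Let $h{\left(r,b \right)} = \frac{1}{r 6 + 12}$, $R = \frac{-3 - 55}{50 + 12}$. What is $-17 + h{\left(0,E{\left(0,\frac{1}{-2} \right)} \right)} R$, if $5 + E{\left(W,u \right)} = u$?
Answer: $- \frac{6353}{372} \approx -17.078$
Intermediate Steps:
$R = - \frac{29}{31}$ ($R = - \frac{58}{62} = \left(-58\right) \frac{1}{62} = - \frac{29}{31} \approx -0.93548$)
$E{\left(W,u \right)} = -5 + u$
$h{\left(r,b \right)} = \frac{1}{12 + 6 r}$ ($h{\left(r,b \right)} = \frac{1}{6 r + 12} = \frac{1}{12 + 6 r}$)
$-17 + h{\left(0,E{\left(0,\frac{1}{-2} \right)} \right)} R = -17 + \frac{1}{6 \left(2 + 0\right)} \left(- \frac{29}{31}\right) = -17 + \frac{1}{6 \cdot 2} \left(- \frac{29}{31}\right) = -17 + \frac{1}{6} \cdot \frac{1}{2} \left(- \frac{29}{31}\right) = -17 + \frac{1}{12} \left(- \frac{29}{31}\right) = -17 - \frac{29}{372} = - \frac{6353}{372}$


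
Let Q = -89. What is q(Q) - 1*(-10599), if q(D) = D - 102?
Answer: 10408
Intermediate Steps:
q(D) = -102 + D
q(Q) - 1*(-10599) = (-102 - 89) - 1*(-10599) = -191 + 10599 = 10408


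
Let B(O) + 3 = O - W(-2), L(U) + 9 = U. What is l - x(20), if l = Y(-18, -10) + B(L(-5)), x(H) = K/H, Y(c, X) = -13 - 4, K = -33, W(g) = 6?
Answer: -767/20 ≈ -38.350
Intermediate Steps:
Y(c, X) = -17
L(U) = -9 + U
x(H) = -33/H
B(O) = -9 + O (B(O) = -3 + (O - 1*6) = -3 + (O - 6) = -3 + (-6 + O) = -9 + O)
l = -40 (l = -17 + (-9 + (-9 - 5)) = -17 + (-9 - 14) = -17 - 23 = -40)
l - x(20) = -40 - (-33)/20 = -40 - 1*(-33/20) = -40 + 33/20 = -767/20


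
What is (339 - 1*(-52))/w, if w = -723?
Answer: -391/723 ≈ -0.54080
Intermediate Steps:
(339 - 1*(-52))/w = (339 - 1*(-52))/(-723) = (339 + 52)*(-1/723) = 391*(-1/723) = -391/723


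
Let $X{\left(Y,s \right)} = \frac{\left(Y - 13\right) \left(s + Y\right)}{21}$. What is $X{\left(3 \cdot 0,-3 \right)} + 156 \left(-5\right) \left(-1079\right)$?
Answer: $\frac{5891353}{7} \approx 8.4162 \cdot 10^{5}$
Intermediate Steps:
$X{\left(Y,s \right)} = \frac{\left(-13 + Y\right) \left(Y + s\right)}{21}$ ($X{\left(Y,s \right)} = \left(-13 + Y\right) \left(Y + s\right) \frac{1}{21} = \frac{\left(-13 + Y\right) \left(Y + s\right)}{21}$)
$X{\left(3 \cdot 0,-3 \right)} + 156 \left(-5\right) \left(-1079\right) = \left(- \frac{13 \cdot 3 \cdot 0}{21} - - \frac{13}{7} + \frac{\left(3 \cdot 0\right)^{2}}{21} + \frac{1}{21} \cdot 3 \cdot 0 \left(-3\right)\right) + 156 \left(-5\right) \left(-1079\right) = \left(\left(- \frac{13}{21}\right) 0 + \frac{13}{7} + \frac{0^{2}}{21} + \frac{1}{21} \cdot 0 \left(-3\right)\right) - -841620 = \left(0 + \frac{13}{7} + \frac{1}{21} \cdot 0 + 0\right) + 841620 = \left(0 + \frac{13}{7} + 0 + 0\right) + 841620 = \frac{13}{7} + 841620 = \frac{5891353}{7}$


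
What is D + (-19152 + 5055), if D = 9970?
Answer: -4127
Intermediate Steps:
D + (-19152 + 5055) = 9970 + (-19152 + 5055) = 9970 - 14097 = -4127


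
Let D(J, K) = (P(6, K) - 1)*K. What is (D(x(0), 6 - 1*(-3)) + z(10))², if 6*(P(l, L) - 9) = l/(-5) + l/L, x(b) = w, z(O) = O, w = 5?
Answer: 164836/25 ≈ 6593.4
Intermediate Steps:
x(b) = 5
P(l, L) = 9 - l/30 + l/(6*L) (P(l, L) = 9 + (l/(-5) + l/L)/6 = 9 + (l*(-⅕) + l/L)/6 = 9 + (-l/5 + l/L)/6 = 9 + (-l/30 + l/(6*L)) = 9 - l/30 + l/(6*L))
D(J, K) = K*(39/5 + 1/K) (D(J, K) = ((9 - 1/30*6 + (⅙)*6/K) - 1)*K = ((9 - ⅕ + 1/K) - 1)*K = ((44/5 + 1/K) - 1)*K = (39/5 + 1/K)*K = K*(39/5 + 1/K))
(D(x(0), 6 - 1*(-3)) + z(10))² = ((1 + 39*(6 - 1*(-3))/5) + 10)² = ((1 + 39*(6 + 3)/5) + 10)² = ((1 + (39/5)*9) + 10)² = ((1 + 351/5) + 10)² = (356/5 + 10)² = (406/5)² = 164836/25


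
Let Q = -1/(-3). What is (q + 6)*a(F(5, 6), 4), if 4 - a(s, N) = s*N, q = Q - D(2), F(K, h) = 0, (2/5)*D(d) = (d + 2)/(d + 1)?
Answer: 12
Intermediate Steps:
Q = ⅓ (Q = -1*(-⅓) = ⅓ ≈ 0.33333)
D(d) = 5*(2 + d)/(2*(1 + d)) (D(d) = 5*((d + 2)/(d + 1))/2 = 5*((2 + d)/(1 + d))/2 = 5*(2 + d)/(2*(1 + d)))
q = -3 (q = ⅓ - 5*(2 + 2)/(2*(1 + 2)) = ⅓ - 5*4/(2*3) = ⅓ - 1*10/3 = ⅓ - 10/3 = -3)
a(s, N) = 4 - N*s (a(s, N) = 4 - s*N = 4 - N*s)
(q + 6)*a(F(5, 6), 4) = (-3 + 6)*(4 - 1*4*0) = 3*(4 + 0) = 3*4 = 12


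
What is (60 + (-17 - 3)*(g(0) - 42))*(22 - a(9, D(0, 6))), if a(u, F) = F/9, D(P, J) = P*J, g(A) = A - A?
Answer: 19800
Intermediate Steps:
g(A) = 0
D(P, J) = J*P
a(u, F) = F/9 (a(u, F) = F*(1/9) = F/9)
(60 + (-17 - 3)*(g(0) - 42))*(22 - a(9, D(0, 6))) = (60 + (-17 - 3)*(0 - 42))*(22 - 6*0/9) = (60 - 20*(-42))*(22 - 0/9) = (60 + 840)*(22 - 1*0) = 900*(22 + 0) = 900*22 = 19800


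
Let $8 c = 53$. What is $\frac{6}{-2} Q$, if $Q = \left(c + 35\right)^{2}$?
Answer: $- \frac{332667}{64} \approx -5197.9$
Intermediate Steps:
$c = \frac{53}{8}$ ($c = \frac{1}{8} \cdot 53 = \frac{53}{8} \approx 6.625$)
$Q = \frac{110889}{64}$ ($Q = \left(\frac{53}{8} + 35\right)^{2} = \left(\frac{333}{8}\right)^{2} = \frac{110889}{64} \approx 1732.6$)
$\frac{6}{-2} Q = \frac{6}{-2} \cdot \frac{110889}{64} = 6 \left(- \frac{1}{2}\right) \frac{110889}{64} = \left(-3\right) \frac{110889}{64} = - \frac{332667}{64}$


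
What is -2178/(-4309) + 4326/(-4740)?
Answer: -1386169/3404110 ≈ -0.40720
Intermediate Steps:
-2178/(-4309) + 4326/(-4740) = -2178*(-1/4309) + 4326*(-1/4740) = 2178/4309 - 721/790 = -1386169/3404110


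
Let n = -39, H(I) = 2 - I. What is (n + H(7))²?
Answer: 1936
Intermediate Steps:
(n + H(7))² = (-39 + (2 - 1*7))² = (-39 + (2 - 7))² = (-39 - 5)² = (-44)² = 1936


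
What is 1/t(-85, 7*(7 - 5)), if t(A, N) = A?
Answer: -1/85 ≈ -0.011765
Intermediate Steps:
1/t(-85, 7*(7 - 5)) = 1/(-85) = -1/85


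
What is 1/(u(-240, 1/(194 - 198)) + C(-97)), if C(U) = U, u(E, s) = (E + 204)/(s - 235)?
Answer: -941/91133 ≈ -0.010326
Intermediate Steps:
u(E, s) = (204 + E)/(-235 + s)
1/(u(-240, 1/(194 - 198)) + C(-97)) = 1/((204 - 240)/(-235 + 1/(194 - 198)) - 97) = 1/(-36/(-235 + 1/(-4)) - 97) = 1/(-36/(-235 - ¼) - 97) = 1/(-36/(-941/4) - 97) = 1/(-4/941*(-36) - 97) = 1/(144/941 - 97) = 1/(-91133/941) = -941/91133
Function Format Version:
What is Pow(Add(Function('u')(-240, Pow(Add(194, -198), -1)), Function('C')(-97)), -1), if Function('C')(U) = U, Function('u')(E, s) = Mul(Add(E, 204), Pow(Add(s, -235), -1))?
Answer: Rational(-941, 91133) ≈ -0.010326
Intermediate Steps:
Function('u')(E, s) = Mul(Pow(Add(-235, s), -1), Add(204, E)) (Function('u')(E, s) = Mul(Add(204, E), Pow(Add(-235, s), -1)) = Mul(Pow(Add(-235, s), -1), Add(204, E)))
Pow(Add(Function('u')(-240, Pow(Add(194, -198), -1)), Function('C')(-97)), -1) = Pow(Add(Mul(Pow(Add(-235, Pow(Add(194, -198), -1)), -1), Add(204, -240)), -97), -1) = Pow(Add(Mul(Pow(Add(-235, Pow(-4, -1)), -1), -36), -97), -1) = Pow(Add(Mul(Pow(Add(-235, Rational(-1, 4)), -1), -36), -97), -1) = Pow(Add(Mul(Pow(Rational(-941, 4), -1), -36), -97), -1) = Pow(Add(Mul(Rational(-4, 941), -36), -97), -1) = Pow(Add(Rational(144, 941), -97), -1) = Pow(Rational(-91133, 941), -1) = Rational(-941, 91133)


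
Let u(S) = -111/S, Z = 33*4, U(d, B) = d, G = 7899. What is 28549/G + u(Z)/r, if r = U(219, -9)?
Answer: 30533989/8457196 ≈ 3.6104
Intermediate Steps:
Z = 132
r = 219
28549/G + u(Z)/r = 28549/7899 - 111/132/219 = 28549*(1/7899) - 111*1/132*(1/219) = 28549/7899 - 37/44*1/219 = 28549/7899 - 37/9636 = 30533989/8457196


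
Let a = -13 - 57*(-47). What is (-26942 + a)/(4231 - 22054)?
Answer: 8092/5941 ≈ 1.3621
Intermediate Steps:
a = 2666 (a = -13 + 2679 = 2666)
(-26942 + a)/(4231 - 22054) = (-26942 + 2666)/(4231 - 22054) = -24276/(-17823) = -24276*(-1/17823) = 8092/5941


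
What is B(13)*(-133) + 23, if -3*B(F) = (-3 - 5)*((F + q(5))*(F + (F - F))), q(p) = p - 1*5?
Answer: -179747/3 ≈ -59916.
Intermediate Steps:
q(p) = -5 + p (q(p) = p - 5 = -5 + p)
B(F) = 8*F²/3 (B(F) = -(-3 - 5)*(F + (-5 + 5))*(F + (F - F))/3 = -(-8)*(F + 0)*(F + 0)/3 = -(-8)*F*F/3 = -(-8)*F²/3 = 8*F²/3)
B(13)*(-133) + 23 = ((8/3)*13²)*(-133) + 23 = ((8/3)*169)*(-133) + 23 = (1352/3)*(-133) + 23 = -179816/3 + 23 = -179747/3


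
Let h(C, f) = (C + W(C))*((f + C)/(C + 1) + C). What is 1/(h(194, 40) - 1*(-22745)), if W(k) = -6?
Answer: 5/297213 ≈ 1.6823e-5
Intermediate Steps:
h(C, f) = (-6 + C)*(C + (C + f)/(1 + C)) (h(C, f) = (C - 6)*((f + C)/(C + 1) + C) = (-6 + C)*((C + f)/(1 + C) + C) = (-6 + C)*(C + (C + f)/(1 + C)))
1/(h(194, 40) - 1*(-22745)) = 1/((194³ - 12*194 - 6*40 - 4*194² + 194*40)/(1 + 194) - 1*(-22745)) = 1/((7301384 - 2328 - 240 - 4*37636 + 7760)/195 + 22745) = 1/((7301384 - 2328 - 240 - 150544 + 7760)/195 + 22745) = 1/((1/195)*7156032 + 22745) = 1/(183488/5 + 22745) = 1/(297213/5) = 5/297213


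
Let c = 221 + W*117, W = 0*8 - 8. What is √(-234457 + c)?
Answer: 2*I*√58793 ≈ 484.95*I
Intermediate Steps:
W = -8 (W = 0 - 8 = -8)
c = -715 (c = 221 - 8*117 = 221 - 936 = -715)
√(-234457 + c) = √(-234457 - 715) = √(-235172) = 2*I*√58793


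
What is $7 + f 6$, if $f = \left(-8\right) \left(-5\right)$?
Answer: $247$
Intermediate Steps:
$f = 40$
$7 + f 6 = 7 + 40 \cdot 6 = 7 + 240 = 247$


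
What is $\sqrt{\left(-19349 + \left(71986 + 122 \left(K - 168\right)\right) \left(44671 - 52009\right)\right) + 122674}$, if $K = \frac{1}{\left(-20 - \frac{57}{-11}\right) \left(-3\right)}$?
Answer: $\frac{i \sqrt{10036451260571}}{163} \approx 19436.0 i$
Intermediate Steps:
$K = \frac{11}{489}$ ($K = \frac{1}{-20 - - \frac{57}{11}} \left(- \frac{1}{3}\right) = \frac{1}{-20 + \frac{57}{11}} \left(- \frac{1}{3}\right) = \frac{1}{- \frac{163}{11}} \left(- \frac{1}{3}\right) = \left(- \frac{11}{163}\right) \left(- \frac{1}{3}\right) = \frac{11}{489} \approx 0.022495$)
$\sqrt{\left(-19349 + \left(71986 + 122 \left(K - 168\right)\right) \left(44671 - 52009\right)\right) + 122674} = \sqrt{\left(-19349 + \left(71986 + 122 \left(\frac{11}{489} - 168\right)\right) \left(44671 - 52009\right)\right) + 122674} = \sqrt{\left(-19349 + \left(71986 + 122 \left(- \frac{82141}{489}\right)\right) \left(-7338\right)\right) + 122674} = \sqrt{\left(-19349 + \left(71986 - \frac{10021202}{489}\right) \left(-7338\right)\right) + 122674} = \sqrt{\left(-19349 + \frac{25179952}{489} \left(-7338\right)\right) + 122674} = \sqrt{\left(-19349 - \frac{61590162592}{163}\right) + 122674} = \sqrt{- \frac{61593316479}{163} + 122674} = \sqrt{- \frac{61573320617}{163}} = \frac{i \sqrt{10036451260571}}{163}$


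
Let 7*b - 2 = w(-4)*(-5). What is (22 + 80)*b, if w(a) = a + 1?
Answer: 1734/7 ≈ 247.71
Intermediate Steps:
w(a) = 1 + a
b = 17/7 (b = 2/7 + ((1 - 4)*(-5))/7 = 2/7 + (-3*(-5))/7 = 2/7 + (1/7)*15 = 2/7 + 15/7 = 17/7 ≈ 2.4286)
(22 + 80)*b = (22 + 80)*(17/7) = 102*(17/7) = 1734/7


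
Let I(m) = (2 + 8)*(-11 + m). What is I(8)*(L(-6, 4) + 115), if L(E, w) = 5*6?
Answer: -4350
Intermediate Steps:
I(m) = -110 + 10*m (I(m) = 10*(-11 + m) = -110 + 10*m)
L(E, w) = 30
I(8)*(L(-6, 4) + 115) = (-110 + 10*8)*(30 + 115) = (-110 + 80)*145 = -30*145 = -4350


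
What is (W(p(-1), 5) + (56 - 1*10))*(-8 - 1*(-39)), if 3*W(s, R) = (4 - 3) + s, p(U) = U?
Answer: 1426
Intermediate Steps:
W(s, R) = 1/3 + s/3 (W(s, R) = ((4 - 3) + s)/3 = (1 + s)/3 = 1/3 + s/3)
(W(p(-1), 5) + (56 - 1*10))*(-8 - 1*(-39)) = ((1/3 + (1/3)*(-1)) + (56 - 1*10))*(-8 - 1*(-39)) = ((1/3 - 1/3) + (56 - 10))*(-8 + 39) = (0 + 46)*31 = 46*31 = 1426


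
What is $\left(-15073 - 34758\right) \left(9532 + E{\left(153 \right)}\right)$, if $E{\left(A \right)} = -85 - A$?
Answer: $-463129314$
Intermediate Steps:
$\left(-15073 - 34758\right) \left(9532 + E{\left(153 \right)}\right) = \left(-15073 - 34758\right) \left(9532 - 238\right) = - 49831 \left(9532 - 238\right) = \left(-49831\right) 9294 = -463129314$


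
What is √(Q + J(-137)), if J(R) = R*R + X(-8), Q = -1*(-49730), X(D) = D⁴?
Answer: √72595 ≈ 269.43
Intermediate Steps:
Q = 49730
J(R) = 4096 + R² (J(R) = R*R + (-8)⁴ = R² + 4096 = 4096 + R²)
√(Q + J(-137)) = √(49730 + (4096 + (-137)²)) = √(49730 + (4096 + 18769)) = √(49730 + 22865) = √72595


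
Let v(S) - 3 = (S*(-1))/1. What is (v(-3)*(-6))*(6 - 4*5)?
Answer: 504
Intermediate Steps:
v(S) = 3 - S (v(S) = 3 + (S*(-1))/1 = 3 - S*1 = 3 - S)
(v(-3)*(-6))*(6 - 4*5) = ((3 - 1*(-3))*(-6))*(6 - 4*5) = ((3 + 3)*(-6))*(6 - 20) = (6*(-6))*(-14) = -36*(-14) = 504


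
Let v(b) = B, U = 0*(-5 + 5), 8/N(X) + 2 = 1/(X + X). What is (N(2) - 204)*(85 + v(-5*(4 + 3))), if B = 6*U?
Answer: -124100/7 ≈ -17729.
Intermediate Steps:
N(X) = 8/(-2 + 1/(2*X)) (N(X) = 8/(-2 + 1/(X + X)) = 8/(-2 + 1/(2*X)))
U = 0 (U = 0*0 = 0)
B = 0 (B = 6*0 = 0)
v(b) = 0
(N(2) - 204)*(85 + v(-5*(4 + 3))) = (-16*2/(-1 + 4*2) - 204)*(85 + 0) = (-16*2/(-1 + 8) - 204)*85 = (-16*2/7 - 204)*85 = (-16*2*⅐ - 204)*85 = (-32/7 - 204)*85 = -1460/7*85 = -124100/7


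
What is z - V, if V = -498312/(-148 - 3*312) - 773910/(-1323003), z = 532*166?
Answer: 10499270432104/119511271 ≈ 87852.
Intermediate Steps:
z = 88312
V = 55008932448/119511271 (V = -498312/(-148 - 936) - 773910*(-1/1323003) = -498312/(-1084) + 257970/441001 = -498312*(-1/1084) + 257970/441001 = 124578/271 + 257970/441001 = 55008932448/119511271 ≈ 460.28)
z - V = 88312 - 1*55008932448/119511271 = 88312 - 55008932448/119511271 = 10499270432104/119511271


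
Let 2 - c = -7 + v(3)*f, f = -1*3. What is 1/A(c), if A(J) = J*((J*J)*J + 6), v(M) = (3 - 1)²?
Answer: 1/194607 ≈ 5.1386e-6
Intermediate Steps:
f = -3
v(M) = 4 (v(M) = 2² = 4)
c = 21 (c = 2 - (-7 + 4*(-3)) = 2 - (-7 - 12) = 2 - 1*(-19) = 2 + 19 = 21)
A(J) = J*(6 + J³) (A(J) = J*(J²*J + 6) = J*(J³ + 6) = J*(6 + J³))
1/A(c) = 1/(21*(6 + 21³)) = 1/(21*(6 + 9261)) = 1/(21*9267) = 1/194607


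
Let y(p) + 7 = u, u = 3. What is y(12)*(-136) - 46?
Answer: 498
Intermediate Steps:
y(p) = -4 (y(p) = -7 + 3 = -4)
y(12)*(-136) - 46 = -4*(-136) - 46 = 544 - 46 = 498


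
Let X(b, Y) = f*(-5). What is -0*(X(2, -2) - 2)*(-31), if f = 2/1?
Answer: 0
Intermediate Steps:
f = 2 (f = 2*1 = 2)
X(b, Y) = -10 (X(b, Y) = 2*(-5) = -10)
-0*(X(2, -2) - 2)*(-31) = -0*(-10 - 2)*(-31) = -0*(-12)*(-31) = -28*0*(-31) = 0*(-31) = 0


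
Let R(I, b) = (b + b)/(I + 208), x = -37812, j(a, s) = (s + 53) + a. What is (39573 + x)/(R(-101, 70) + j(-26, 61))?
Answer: 188427/9556 ≈ 19.718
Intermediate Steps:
j(a, s) = 53 + a + s (j(a, s) = (53 + s) + a = 53 + a + s)
R(I, b) = 2*b/(208 + I) (R(I, b) = (2*b)/(208 + I) = 2*b/(208 + I))
(39573 + x)/(R(-101, 70) + j(-26, 61)) = (39573 - 37812)/(2*70/(208 - 101) + (53 - 26 + 61)) = 1761/(2*70/107 + 88) = 1761/(2*70*(1/107) + 88) = 1761/(140/107 + 88) = 1761/(9556/107) = 1761*(107/9556) = 188427/9556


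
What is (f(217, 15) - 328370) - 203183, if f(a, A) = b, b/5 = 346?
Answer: -529823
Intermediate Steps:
b = 1730 (b = 5*346 = 1730)
f(a, A) = 1730
(f(217, 15) - 328370) - 203183 = (1730 - 328370) - 203183 = -326640 - 203183 = -529823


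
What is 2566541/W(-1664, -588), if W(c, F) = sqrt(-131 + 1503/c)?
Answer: -1207784*I*sqrt(5706662)/12911 ≈ -2.2347e+5*I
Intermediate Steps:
2566541/W(-1664, -588) = 2566541/(sqrt(-131 + 1503/(-1664))) = 2566541/(sqrt(-131 + 1503*(-1/1664))) = 2566541/(sqrt(-131 - 1503/1664)) = 2566541/(sqrt(-219487/1664)) = 2566541/((I*sqrt(5706662)/208)) = 2566541*(-8*I*sqrt(5706662)/219487) = -1207784*I*sqrt(5706662)/12911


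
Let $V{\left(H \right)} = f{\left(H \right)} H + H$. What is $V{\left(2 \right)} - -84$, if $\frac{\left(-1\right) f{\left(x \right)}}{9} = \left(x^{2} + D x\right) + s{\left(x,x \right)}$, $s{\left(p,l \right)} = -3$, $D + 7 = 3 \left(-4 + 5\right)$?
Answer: $212$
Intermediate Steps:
$D = -4$ ($D = -7 + 3 \left(-4 + 5\right) = -7 + 3 \cdot 1 = -7 + 3 = -4$)
$f{\left(x \right)} = 27 - 9 x^{2} + 36 x$ ($f{\left(x \right)} = - 9 \left(\left(x^{2} - 4 x\right) - 3\right) = - 9 \left(-3 + x^{2} - 4 x\right) = 27 - 9 x^{2} + 36 x$)
$V{\left(H \right)} = H + H \left(27 - 9 H^{2} + 36 H\right)$ ($V{\left(H \right)} = \left(27 - 9 H^{2} + 36 H\right) H + H = H \left(27 - 9 H^{2} + 36 H\right) + H = H + H \left(27 - 9 H^{2} + 36 H\right)$)
$V{\left(2 \right)} - -84 = 2 \left(28 - 9 \cdot 2^{2} + 36 \cdot 2\right) - -84 = 2 \left(28 - 36 + 72\right) + 84 = 2 \cdot 64 + 84 = 128 + 84 = 212$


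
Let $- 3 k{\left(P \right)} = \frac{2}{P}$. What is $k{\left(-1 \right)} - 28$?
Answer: $- \frac{82}{3} \approx -27.333$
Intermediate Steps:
$k{\left(P \right)} = - \frac{2}{3 P}$ ($k{\left(P \right)} = - \frac{2 \frac{1}{P}}{3} = - \frac{2}{3 P}$)
$k{\left(-1 \right)} - 28 = - \frac{2}{3 \left(-1\right)} - 28 = \left(- \frac{2}{3}\right) \left(-1\right) - 28 = \frac{2}{3} - 28 = - \frac{82}{3}$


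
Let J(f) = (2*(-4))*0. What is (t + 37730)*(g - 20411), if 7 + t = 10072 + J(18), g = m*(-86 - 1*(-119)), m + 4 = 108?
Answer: -811511305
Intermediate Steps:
m = 104 (m = -4 + 108 = 104)
J(f) = 0 (J(f) = -8*0 = 0)
g = 3432 (g = 104*(-86 - 1*(-119)) = 104*(-86 + 119) = 104*33 = 3432)
t = 10065 (t = -7 + (10072 + 0) = -7 + 10072 = 10065)
(t + 37730)*(g - 20411) = (10065 + 37730)*(3432 - 20411) = 47795*(-16979) = -811511305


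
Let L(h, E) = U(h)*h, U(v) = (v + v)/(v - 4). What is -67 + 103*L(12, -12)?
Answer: 3641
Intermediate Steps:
U(v) = 2*v/(-4 + v) (U(v) = (2*v)/(-4 + v) = 2*v/(-4 + v))
L(h, E) = 2*h²/(-4 + h) (L(h, E) = (2*h/(-4 + h))*h = 2*h²/(-4 + h))
-67 + 103*L(12, -12) = -67 + 103*(2*12²/(-4 + 12)) = -67 + 103*(2*144/8) = -67 + 103*(2*144*(⅛)) = -67 + 103*36 = -67 + 3708 = 3641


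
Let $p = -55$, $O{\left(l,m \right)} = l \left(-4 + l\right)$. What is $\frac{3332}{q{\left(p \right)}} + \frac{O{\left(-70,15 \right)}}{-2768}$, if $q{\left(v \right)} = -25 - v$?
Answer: $\frac{1133447}{10380} \approx 109.2$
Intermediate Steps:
$\frac{3332}{q{\left(p \right)}} + \frac{O{\left(-70,15 \right)}}{-2768} = \frac{3332}{-25 - -55} + \frac{\left(-70\right) \left(-4 - 70\right)}{-2768} = \frac{3332}{-25 + 55} + \left(-70\right) \left(-74\right) \left(- \frac{1}{2768}\right) = \frac{3332}{30} + 5180 \left(- \frac{1}{2768}\right) = 3332 \cdot \frac{1}{30} - \frac{1295}{692} = \frac{1666}{15} - \frac{1295}{692} = \frac{1133447}{10380}$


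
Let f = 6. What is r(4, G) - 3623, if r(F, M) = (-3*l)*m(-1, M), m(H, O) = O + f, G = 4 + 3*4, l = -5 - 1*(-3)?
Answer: -3491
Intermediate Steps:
l = -2 (l = -5 + 3 = -2)
G = 16 (G = 4 + 12 = 16)
m(H, O) = 6 + O (m(H, O) = O + 6 = 6 + O)
r(F, M) = 36 + 6*M (r(F, M) = (-3*(-2))*(6 + M) = 6*(6 + M) = 36 + 6*M)
r(4, G) - 3623 = (36 + 6*16) - 3623 = (36 + 96) - 3623 = 132 - 3623 = -3491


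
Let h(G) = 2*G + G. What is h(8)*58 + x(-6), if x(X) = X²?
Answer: 1428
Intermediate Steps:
h(G) = 3*G
h(8)*58 + x(-6) = (3*8)*58 + (-6)² = 24*58 + 36 = 1392 + 36 = 1428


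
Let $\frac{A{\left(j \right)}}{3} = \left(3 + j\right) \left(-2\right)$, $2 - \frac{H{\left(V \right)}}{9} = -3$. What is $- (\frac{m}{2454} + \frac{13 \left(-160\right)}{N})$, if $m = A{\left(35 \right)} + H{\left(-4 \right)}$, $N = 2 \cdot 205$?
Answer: $\frac{172645}{33538} \approx 5.1477$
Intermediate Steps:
$H{\left(V \right)} = 45$ ($H{\left(V \right)} = 18 - -27 = 18 + 27 = 45$)
$N = 410$
$A{\left(j \right)} = -18 - 6 j$ ($A{\left(j \right)} = 3 \left(3 + j\right) \left(-2\right) = 3 \left(-6 - 2 j\right) = -18 - 6 j$)
$m = -183$ ($m = \left(-18 - 210\right) + 45 = -228 + 45 = -183$)
$- (\frac{m}{2454} + \frac{13 \left(-160\right)}{N}) = - (- \frac{183}{2454} + \frac{13 \left(-160\right)}{410}) = - (\left(-183\right) \frac{1}{2454} - \frac{208}{41}) = - (- \frac{61}{818} - \frac{208}{41}) = \left(-1\right) \left(- \frac{172645}{33538}\right) = \frac{172645}{33538}$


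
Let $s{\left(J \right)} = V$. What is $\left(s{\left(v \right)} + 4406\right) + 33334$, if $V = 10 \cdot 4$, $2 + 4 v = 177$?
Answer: $37780$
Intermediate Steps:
$v = \frac{175}{4}$ ($v = - \frac{1}{2} + \frac{1}{4} \cdot 177 = - \frac{1}{2} + \frac{177}{4} = \frac{175}{4} \approx 43.75$)
$V = 40$
$s{\left(J \right)} = 40$
$\left(s{\left(v \right)} + 4406\right) + 33334 = \left(40 + 4406\right) + 33334 = 4446 + 33334 = 37780$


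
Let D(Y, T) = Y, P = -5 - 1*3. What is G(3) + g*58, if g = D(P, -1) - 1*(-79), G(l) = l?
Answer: 4121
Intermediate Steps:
P = -8 (P = -5 - 3 = -8)
g = 71 (g = -8 - 1*(-79) = -8 + 79 = 71)
G(3) + g*58 = 3 + 71*58 = 3 + 4118 = 4121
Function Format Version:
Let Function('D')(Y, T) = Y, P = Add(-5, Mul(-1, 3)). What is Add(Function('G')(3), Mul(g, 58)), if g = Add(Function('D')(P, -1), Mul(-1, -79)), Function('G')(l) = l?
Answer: 4121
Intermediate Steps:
P = -8 (P = Add(-5, -3) = -8)
g = 71 (g = Add(-8, Mul(-1, -79)) = Add(-8, 79) = 71)
Add(Function('G')(3), Mul(g, 58)) = Add(3, Mul(71, 58)) = Add(3, 4118) = 4121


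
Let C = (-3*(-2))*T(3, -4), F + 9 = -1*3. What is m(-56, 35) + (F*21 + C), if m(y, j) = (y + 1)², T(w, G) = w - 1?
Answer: 2785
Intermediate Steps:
F = -12 (F = -9 - 1*3 = -9 - 3 = -12)
T(w, G) = -1 + w
m(y, j) = (1 + y)²
C = 12 (C = (-3*(-2))*(-1 + 3) = 6*2 = 12)
m(-56, 35) + (F*21 + C) = (1 - 56)² + (-12*21 + 12) = (-55)² + (-252 + 12) = 3025 - 240 = 2785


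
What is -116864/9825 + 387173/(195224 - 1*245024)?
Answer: -42772453/2174600 ≈ -19.669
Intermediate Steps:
-116864/9825 + 387173/(195224 - 1*245024) = -116864*1/9825 + 387173/(195224 - 245024) = -116864/9825 + 387173/(-49800) = -116864/9825 + 387173*(-1/49800) = -116864/9825 - 387173/49800 = -42772453/2174600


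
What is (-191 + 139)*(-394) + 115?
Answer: 20603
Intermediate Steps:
(-191 + 139)*(-394) + 115 = -52*(-394) + 115 = 20488 + 115 = 20603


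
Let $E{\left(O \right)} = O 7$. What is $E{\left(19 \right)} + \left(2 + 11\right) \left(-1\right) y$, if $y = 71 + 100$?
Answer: $-2090$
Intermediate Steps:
$E{\left(O \right)} = 7 O$
$y = 171$
$E{\left(19 \right)} + \left(2 + 11\right) \left(-1\right) y = 7 \cdot 19 + \left(2 + 11\right) \left(-1\right) 171 = 133 + 13 \left(-1\right) 171 = 133 - 2223 = -2090$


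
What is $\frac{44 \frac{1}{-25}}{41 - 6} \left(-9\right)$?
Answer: $\frac{396}{875} \approx 0.45257$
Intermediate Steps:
$\frac{44 \frac{1}{-25}}{41 - 6} \left(-9\right) = \frac{44 \left(- \frac{1}{25}\right)}{35} \left(-9\right) = \frac{1}{35} \left(- \frac{44}{25}\right) \left(-9\right) = \left(- \frac{44}{875}\right) \left(-9\right) = \frac{396}{875}$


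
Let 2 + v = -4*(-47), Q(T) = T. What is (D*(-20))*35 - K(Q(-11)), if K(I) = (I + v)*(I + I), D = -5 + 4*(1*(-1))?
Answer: 10150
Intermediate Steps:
D = -9 (D = -5 + 4*(-1) = -5 - 4 = -9)
v = 186 (v = -2 - 4*(-47) = -2 + 188 = 186)
K(I) = 2*I*(186 + I) (K(I) = (I + 186)*(I + I) = (186 + I)*(2*I) = 2*I*(186 + I))
(D*(-20))*35 - K(Q(-11)) = -9*(-20)*35 - 2*(-11)*(186 - 11) = 180*35 - 2*(-11)*175 = 6300 - 1*(-3850) = 6300 + 3850 = 10150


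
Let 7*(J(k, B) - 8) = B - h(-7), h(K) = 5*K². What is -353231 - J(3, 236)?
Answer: -2472664/7 ≈ -3.5324e+5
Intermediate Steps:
J(k, B) = -27 + B/7 (J(k, B) = 8 + (B - 5*(-7)²)/7 = 8 + (B - 5*49)/7 = 8 + (B - 1*245)/7 = 8 + (B - 245)/7 = 8 + (-245 + B)/7 = 8 + (-35 + B/7) = -27 + B/7)
-353231 - J(3, 236) = -353231 - (-27 + (⅐)*236) = -353231 - (-27 + 236/7) = -353231 - 1*47/7 = -353231 - 47/7 = -2472664/7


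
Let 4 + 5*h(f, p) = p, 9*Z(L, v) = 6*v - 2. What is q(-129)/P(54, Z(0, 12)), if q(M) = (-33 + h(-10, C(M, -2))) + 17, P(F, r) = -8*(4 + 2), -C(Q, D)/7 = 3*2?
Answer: 21/40 ≈ 0.52500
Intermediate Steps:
Z(L, v) = -2/9 + 2*v/3 (Z(L, v) = (6*v - 2)/9 = (-2 + 6*v)/9 = -2/9 + 2*v/3)
C(Q, D) = -42 (C(Q, D) = -21*2 = -7*6 = -42)
h(f, p) = -⅘ + p/5
P(F, r) = -48 (P(F, r) = -8*6 = -48)
q(M) = -126/5 (q(M) = (-33 + (-⅘ + (⅕)*(-42))) + 17 = (-33 + (-⅘ - 42/5)) + 17 = (-33 - 46/5) + 17 = -211/5 + 17 = -126/5)
q(-129)/P(54, Z(0, 12)) = -126/5/(-48) = -126/5*(-1/48) = 21/40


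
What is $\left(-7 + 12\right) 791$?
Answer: $3955$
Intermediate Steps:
$\left(-7 + 12\right) 791 = 5 \cdot 791 = 3955$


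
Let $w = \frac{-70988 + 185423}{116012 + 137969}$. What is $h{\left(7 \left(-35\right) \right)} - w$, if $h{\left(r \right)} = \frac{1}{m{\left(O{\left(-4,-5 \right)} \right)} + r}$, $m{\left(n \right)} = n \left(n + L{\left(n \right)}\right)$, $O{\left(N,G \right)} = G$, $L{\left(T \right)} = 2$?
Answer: $- \frac{26574031}{58415630} \approx -0.45491$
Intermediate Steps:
$w = \frac{114435}{253981} \approx 0.45057$
$m{\left(n \right)} = n \left(2 + n\right)$ ($m{\left(n \right)} = n \left(n + 2\right) = n \left(2 + n\right)$)
$h{\left(r \right)} = \frac{1}{15 + r}$ ($h{\left(r \right)} = \frac{1}{- 5 \left(2 - 5\right) + r} = \frac{1}{\left(-5\right) \left(-3\right) + r} = \frac{1}{15 + r}$)
$h{\left(7 \left(-35\right) \right)} - w = \frac{1}{15 + 7 \left(-35\right)} - \frac{114435}{253981} = \frac{1}{15 - 245} - \frac{114435}{253981} = \frac{1}{-230} - \frac{114435}{253981} = - \frac{1}{230} - \frac{114435}{253981} = - \frac{26574031}{58415630}$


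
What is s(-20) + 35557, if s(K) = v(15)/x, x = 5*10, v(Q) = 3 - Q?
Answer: 888919/25 ≈ 35557.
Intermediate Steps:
x = 50
s(K) = -6/25 (s(K) = (3 - 1*15)/50 = (3 - 15)*(1/50) = -12*1/50 = -6/25)
s(-20) + 35557 = -6/25 + 35557 = 888919/25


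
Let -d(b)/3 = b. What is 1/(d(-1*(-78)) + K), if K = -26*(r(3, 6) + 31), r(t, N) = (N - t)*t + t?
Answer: -1/1352 ≈ -0.00073965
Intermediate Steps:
r(t, N) = t + t*(N - t) (r(t, N) = t*(N - t) + t = t + t*(N - t))
K = -1118 (K = -26*(3*(1 + 6 - 1*3) + 31) = -26*(3*(1 + 6 - 3) + 31) = -26*(3*4 + 31) = -26*(12 + 31) = -26*43 = -1118)
d(b) = -3*b
1/(d(-1*(-78)) + K) = 1/(-(-3)*(-78) - 1118) = 1/(-3*78 - 1118) = 1/(-234 - 1118) = 1/(-1352) = -1/1352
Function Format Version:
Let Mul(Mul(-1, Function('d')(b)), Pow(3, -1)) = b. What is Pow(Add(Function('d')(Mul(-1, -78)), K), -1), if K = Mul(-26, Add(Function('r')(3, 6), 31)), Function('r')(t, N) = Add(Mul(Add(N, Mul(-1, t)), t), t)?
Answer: Rational(-1, 1352) ≈ -0.00073965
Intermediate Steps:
Function('r')(t, N) = Add(t, Mul(t, Add(N, Mul(-1, t)))) (Function('r')(t, N) = Add(Mul(t, Add(N, Mul(-1, t))), t) = Add(t, Mul(t, Add(N, Mul(-1, t)))))
K = -1118 (K = Mul(-26, Add(Mul(3, Add(1, 6, Mul(-1, 3))), 31)) = Mul(-26, Add(Mul(3, Add(1, 6, -3)), 31)) = Mul(-26, Add(Mul(3, 4), 31)) = Mul(-26, Add(12, 31)) = Mul(-26, 43) = -1118)
Function('d')(b) = Mul(-3, b)
Pow(Add(Function('d')(Mul(-1, -78)), K), -1) = Pow(Add(Mul(-3, Mul(-1, -78)), -1118), -1) = Pow(Add(Mul(-3, 78), -1118), -1) = Pow(Add(-234, -1118), -1) = Pow(-1352, -1) = Rational(-1, 1352)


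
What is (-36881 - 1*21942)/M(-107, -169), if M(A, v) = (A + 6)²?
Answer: -58823/10201 ≈ -5.7664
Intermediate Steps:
M(A, v) = (6 + A)²
(-36881 - 1*21942)/M(-107, -169) = (-36881 - 1*21942)/((6 - 107)²) = (-36881 - 21942)/((-101)²) = -58823/10201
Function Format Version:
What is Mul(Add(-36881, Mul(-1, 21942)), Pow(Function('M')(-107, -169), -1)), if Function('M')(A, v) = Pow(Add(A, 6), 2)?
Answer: Rational(-58823, 10201) ≈ -5.7664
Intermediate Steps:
Function('M')(A, v) = Pow(Add(6, A), 2)
Mul(Add(-36881, Mul(-1, 21942)), Pow(Function('M')(-107, -169), -1)) = Mul(Add(-36881, Mul(-1, 21942)), Pow(Pow(Add(6, -107), 2), -1)) = Mul(Add(-36881, -21942), Pow(Pow(-101, 2), -1)) = Mul(-58823, Pow(10201, -1)) = Mul(-58823, Rational(1, 10201)) = Rational(-58823, 10201)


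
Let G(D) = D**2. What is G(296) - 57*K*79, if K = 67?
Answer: -214085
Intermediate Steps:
G(296) - 57*K*79 = 296**2 - 57*67*79 = 87616 - 3819*79 = 87616 - 1*301701 = 87616 - 301701 = -214085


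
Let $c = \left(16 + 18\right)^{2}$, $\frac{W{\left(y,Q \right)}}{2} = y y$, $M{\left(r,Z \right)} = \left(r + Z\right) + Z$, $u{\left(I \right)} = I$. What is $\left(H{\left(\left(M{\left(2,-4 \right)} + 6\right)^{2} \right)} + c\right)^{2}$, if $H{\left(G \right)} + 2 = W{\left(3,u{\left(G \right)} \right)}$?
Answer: $1373584$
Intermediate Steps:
$M{\left(r,Z \right)} = r + 2 Z$ ($M{\left(r,Z \right)} = \left(Z + r\right) + Z = r + 2 Z$)
$W{\left(y,Q \right)} = 2 y^{2}$ ($W{\left(y,Q \right)} = 2 y y = 2 y^{2}$)
$c = 1156$ ($c = 34^{2} = 1156$)
$H{\left(G \right)} = 16$ ($H{\left(G \right)} = -2 + 2 \cdot 3^{2} = -2 + 2 \cdot 9 = -2 + 18 = 16$)
$\left(H{\left(\left(M{\left(2,-4 \right)} + 6\right)^{2} \right)} + c\right)^{2} = \left(16 + 1156\right)^{2} = 1172^{2} = 1373584$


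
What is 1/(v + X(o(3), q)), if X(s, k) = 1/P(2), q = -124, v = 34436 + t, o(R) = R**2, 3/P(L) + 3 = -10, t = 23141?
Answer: 3/172718 ≈ 1.7369e-5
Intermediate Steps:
P(L) = -3/13 (P(L) = 3/(-3 - 10) = 3/(-13) = 3*(-1/13) = -3/13)
v = 57577 (v = 34436 + 23141 = 57577)
X(s, k) = -13/3 (X(s, k) = 1/(-3/13) = -13/3)
1/(v + X(o(3), q)) = 1/(57577 - 13/3) = 1/(172718/3) = 3/172718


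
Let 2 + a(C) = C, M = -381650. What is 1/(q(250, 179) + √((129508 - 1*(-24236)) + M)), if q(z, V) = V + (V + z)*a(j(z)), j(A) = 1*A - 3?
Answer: 52642/5542474281 - I*√227906/11084948562 ≈ 9.4979e-6 - 4.3067e-8*I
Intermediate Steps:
j(A) = -3 + A (j(A) = A - 3 = -3 + A)
a(C) = -2 + C
q(z, V) = V + (-5 + z)*(V + z) (q(z, V) = V + (V + z)*(-2 + (-3 + z)) = V + (V + z)*(-5 + z) = V + (-5 + z)*(V + z))
1/(q(250, 179) + √((129508 - 1*(-24236)) + M)) = 1/((179 + 179*(-5 + 250) + 250*(-5 + 250)) + √((129508 - 1*(-24236)) - 381650)) = 1/((179 + 179*245 + 250*245) + √((129508 + 24236) - 381650)) = 1/((179 + 43855 + 61250) + √(153744 - 381650)) = 1/(105284 + √(-227906)) = 1/(105284 + I*√227906)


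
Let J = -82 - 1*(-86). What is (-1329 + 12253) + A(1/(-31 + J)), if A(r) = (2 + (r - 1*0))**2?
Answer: 7966405/729 ≈ 10928.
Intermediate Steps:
J = 4 (J = -82 + 86 = 4)
A(r) = (2 + r)**2 (A(r) = (2 + (r + 0))**2 = (2 + r)**2)
(-1329 + 12253) + A(1/(-31 + J)) = (-1329 + 12253) + (2 + 1/(-31 + 4))**2 = 10924 + (2 + 1/(-27))**2 = 10924 + (2 - 1/27)**2 = 10924 + (53/27)**2 = 10924 + 2809/729 = 7966405/729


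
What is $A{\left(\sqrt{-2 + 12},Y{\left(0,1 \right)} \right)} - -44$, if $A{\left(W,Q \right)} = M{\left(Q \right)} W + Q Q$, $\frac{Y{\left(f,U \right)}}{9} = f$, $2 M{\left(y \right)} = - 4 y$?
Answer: $44$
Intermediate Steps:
$M{\left(y \right)} = - 2 y$ ($M{\left(y \right)} = \frac{\left(-4\right) y}{2} = - 2 y$)
$Y{\left(f,U \right)} = 9 f$
$A{\left(W,Q \right)} = Q^{2} - 2 Q W$ ($A{\left(W,Q \right)} = - 2 Q W + Q Q = - 2 Q W + Q^{2} = Q^{2} - 2 Q W$)
$A{\left(\sqrt{-2 + 12},Y{\left(0,1 \right)} \right)} - -44 = 9 \cdot 0 \left(9 \cdot 0 - 2 \sqrt{-2 + 12}\right) - -44 = 0 \left(0 - 2 \sqrt{10}\right) + 44 = 0 \left(- 2 \sqrt{10}\right) + 44 = 0 + 44 = 44$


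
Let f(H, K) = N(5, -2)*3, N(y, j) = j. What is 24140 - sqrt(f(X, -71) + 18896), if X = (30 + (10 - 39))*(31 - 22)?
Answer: 24140 - sqrt(18890) ≈ 24003.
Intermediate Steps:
X = 9 (X = (30 - 29)*9 = 1*9 = 9)
f(H, K) = -6 (f(H, K) = -2*3 = -6)
24140 - sqrt(f(X, -71) + 18896) = 24140 - sqrt(-6 + 18896) = 24140 - sqrt(18890)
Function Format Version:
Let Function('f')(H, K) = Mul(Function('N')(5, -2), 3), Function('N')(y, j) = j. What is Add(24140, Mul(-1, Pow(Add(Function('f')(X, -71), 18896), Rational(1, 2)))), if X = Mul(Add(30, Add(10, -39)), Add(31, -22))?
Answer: Add(24140, Mul(-1, Pow(18890, Rational(1, 2)))) ≈ 24003.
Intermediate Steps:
X = 9 (X = Mul(Add(30, -29), 9) = Mul(1, 9) = 9)
Function('f')(H, K) = -6 (Function('f')(H, K) = Mul(-2, 3) = -6)
Add(24140, Mul(-1, Pow(Add(Function('f')(X, -71), 18896), Rational(1, 2)))) = Add(24140, Mul(-1, Pow(Add(-6, 18896), Rational(1, 2)))) = Add(24140, Mul(-1, Pow(18890, Rational(1, 2))))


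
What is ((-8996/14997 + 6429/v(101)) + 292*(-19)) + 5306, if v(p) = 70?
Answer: -158263187/1049790 ≈ -150.76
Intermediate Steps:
((-8996/14997 + 6429/v(101)) + 292*(-19)) + 5306 = ((-8996/14997 + 6429/70) + 292*(-19)) + 5306 = ((-8996*1/14997 + 6429*(1/70)) - 5548) + 5306 = ((-8996/14997 + 6429/70) - 5548) + 5306 = (95785993/1049790 - 5548) + 5306 = -5728448927/1049790 + 5306 = -158263187/1049790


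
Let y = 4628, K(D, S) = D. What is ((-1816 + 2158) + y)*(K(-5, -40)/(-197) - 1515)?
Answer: -1483296500/197 ≈ -7.5294e+6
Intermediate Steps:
((-1816 + 2158) + y)*(K(-5, -40)/(-197) - 1515) = ((-1816 + 2158) + 4628)*(-5/(-197) - 1515) = (342 + 4628)*(-5*(-1/197) - 1515) = 4970*(5/197 - 1515) = 4970*(-298450/197) = -1483296500/197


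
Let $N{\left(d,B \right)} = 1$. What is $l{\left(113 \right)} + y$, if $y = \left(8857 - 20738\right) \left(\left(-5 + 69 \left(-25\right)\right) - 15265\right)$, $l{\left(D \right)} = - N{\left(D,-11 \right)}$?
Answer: $201917594$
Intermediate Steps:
$l{\left(D \right)} = -1$ ($l{\left(D \right)} = \left(-1\right) 1 = -1$)
$y = 201917595$ ($y = - 11881 \left(\left(-5 - 1725\right) - 15265\right) = - 11881 \left(-1730 - 15265\right) = \left(-11881\right) \left(-16995\right) = 201917595$)
$l{\left(113 \right)} + y = -1 + 201917595 = 201917594$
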